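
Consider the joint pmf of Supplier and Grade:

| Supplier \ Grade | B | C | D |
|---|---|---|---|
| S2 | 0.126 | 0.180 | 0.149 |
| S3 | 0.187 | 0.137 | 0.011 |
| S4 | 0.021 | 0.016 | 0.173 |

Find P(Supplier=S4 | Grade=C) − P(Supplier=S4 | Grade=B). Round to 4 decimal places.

-0.0148

P(Grade=C) = 0.180 + 0.137 + 0.016 = 0.333; P(Supplier=S4 | Grade=C) = 0.016/0.333 = 0.04805.
P(Grade=B) = 0.126 + 0.187 + 0.021 = 0.334; P(Supplier=S4 | Grade=B) = 0.021/0.334 = 0.06287.
Difference = -0.0148.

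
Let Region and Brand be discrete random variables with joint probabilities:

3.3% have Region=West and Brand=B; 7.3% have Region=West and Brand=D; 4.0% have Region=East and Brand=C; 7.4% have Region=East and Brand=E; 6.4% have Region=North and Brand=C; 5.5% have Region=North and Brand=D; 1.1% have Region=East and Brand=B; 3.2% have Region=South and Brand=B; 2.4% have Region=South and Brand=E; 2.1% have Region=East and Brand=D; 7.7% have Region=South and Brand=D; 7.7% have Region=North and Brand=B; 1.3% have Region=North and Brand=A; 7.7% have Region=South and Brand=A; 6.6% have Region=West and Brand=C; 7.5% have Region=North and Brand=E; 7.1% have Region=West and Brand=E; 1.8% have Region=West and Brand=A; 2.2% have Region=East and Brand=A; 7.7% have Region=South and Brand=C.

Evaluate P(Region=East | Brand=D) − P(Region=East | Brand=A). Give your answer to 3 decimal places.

-0.076

P(Brand=D) = 0.055 + 0.077 + 0.021 + 0.073 = 0.226; P(Region=East | Brand=D) = 0.021/0.226 = 0.0929.
P(Brand=A) = 0.013 + 0.077 + 0.022 + 0.018 = 0.130; P(Region=East | Brand=A) = 0.022/0.130 = 0.1692.
Difference = -0.076.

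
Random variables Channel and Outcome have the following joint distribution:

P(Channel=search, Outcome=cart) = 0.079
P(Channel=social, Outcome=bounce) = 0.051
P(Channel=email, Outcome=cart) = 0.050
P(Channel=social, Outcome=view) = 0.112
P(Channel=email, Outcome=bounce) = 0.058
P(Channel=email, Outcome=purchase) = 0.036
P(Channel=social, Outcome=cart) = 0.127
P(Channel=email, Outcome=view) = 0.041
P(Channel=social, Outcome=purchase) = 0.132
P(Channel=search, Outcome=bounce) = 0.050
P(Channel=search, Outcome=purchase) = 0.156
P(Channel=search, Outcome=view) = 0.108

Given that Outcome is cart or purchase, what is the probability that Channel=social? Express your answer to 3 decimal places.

P(Outcome=cart) = 0.050 + 0.079 + 0.127 = 0.256.
P(Outcome=purchase) = 0.036 + 0.156 + 0.132 = 0.324.
P(Outcome ∈ {cart, purchase}) = 0.256 + 0.324 = 0.580; P(Channel=social, Outcome ∈ {cart, purchase}) = 0.127 + 0.132 = 0.259.
P(Channel=social | Outcome ∈ {cart, purchase}) = 0.259/0.580 = 0.447.

0.447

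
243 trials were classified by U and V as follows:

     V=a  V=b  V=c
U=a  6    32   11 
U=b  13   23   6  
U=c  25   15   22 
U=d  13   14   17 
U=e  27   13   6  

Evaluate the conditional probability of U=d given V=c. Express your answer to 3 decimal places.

0.274

Total with V=c: 11 + 6 + 22 + 17 + 6 = 62.
P(U=d | V=c) = 17/62 = 0.274.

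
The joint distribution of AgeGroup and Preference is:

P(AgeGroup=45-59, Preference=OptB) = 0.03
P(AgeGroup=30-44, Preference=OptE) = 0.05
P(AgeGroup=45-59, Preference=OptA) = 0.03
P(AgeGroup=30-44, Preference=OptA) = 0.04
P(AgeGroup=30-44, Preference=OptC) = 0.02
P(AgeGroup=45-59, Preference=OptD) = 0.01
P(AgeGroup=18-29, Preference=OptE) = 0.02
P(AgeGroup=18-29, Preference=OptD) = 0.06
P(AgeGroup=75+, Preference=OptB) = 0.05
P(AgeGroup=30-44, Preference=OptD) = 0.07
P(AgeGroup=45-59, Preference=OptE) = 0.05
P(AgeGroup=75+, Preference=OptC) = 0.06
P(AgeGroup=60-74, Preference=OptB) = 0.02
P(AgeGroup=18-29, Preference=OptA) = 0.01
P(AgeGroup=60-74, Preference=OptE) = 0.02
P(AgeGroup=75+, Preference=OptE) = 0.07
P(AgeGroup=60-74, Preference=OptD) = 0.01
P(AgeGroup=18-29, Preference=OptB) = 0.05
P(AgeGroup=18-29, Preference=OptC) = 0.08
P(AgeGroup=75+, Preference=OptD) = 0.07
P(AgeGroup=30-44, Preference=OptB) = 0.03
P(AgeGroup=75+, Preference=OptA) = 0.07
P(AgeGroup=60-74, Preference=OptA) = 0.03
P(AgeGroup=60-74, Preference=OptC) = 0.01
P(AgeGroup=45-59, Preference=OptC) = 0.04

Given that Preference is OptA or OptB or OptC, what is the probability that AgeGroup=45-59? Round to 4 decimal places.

0.1754

P(Preference=OptA) = 0.01 + 0.04 + 0.03 + 0.03 + 0.07 = 0.18.
P(Preference=OptB) = 0.05 + 0.03 + 0.03 + 0.02 + 0.05 = 0.18.
P(Preference=OptC) = 0.08 + 0.02 + 0.04 + 0.01 + 0.06 = 0.21.
P(Preference ∈ {OptA, OptB, OptC}) = 0.18 + 0.18 + 0.21 = 0.57; P(AgeGroup=45-59, Preference ∈ {OptA, OptB, OptC}) = 0.03 + 0.03 + 0.04 = 0.10.
P(AgeGroup=45-59 | Preference ∈ {OptA, OptB, OptC}) = 0.10/0.57 = 0.1754.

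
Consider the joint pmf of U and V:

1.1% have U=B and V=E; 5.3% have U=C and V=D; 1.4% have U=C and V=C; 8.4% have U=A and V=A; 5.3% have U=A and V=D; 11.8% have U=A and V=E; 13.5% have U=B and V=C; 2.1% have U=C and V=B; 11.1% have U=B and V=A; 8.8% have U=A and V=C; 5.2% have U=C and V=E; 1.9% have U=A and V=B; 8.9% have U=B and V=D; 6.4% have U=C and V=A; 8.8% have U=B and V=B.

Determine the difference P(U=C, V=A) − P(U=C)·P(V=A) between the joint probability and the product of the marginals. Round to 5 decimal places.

0.01116

P(U=C) = 0.064 + 0.021 + 0.014 + 0.053 + 0.052 = 0.204.
P(V=A) = 0.084 + 0.111 + 0.064 = 0.259.
P(U=C, V=A) − P(U=C)P(V=A) = 0.064 − 0.204×0.259 = 0.01116.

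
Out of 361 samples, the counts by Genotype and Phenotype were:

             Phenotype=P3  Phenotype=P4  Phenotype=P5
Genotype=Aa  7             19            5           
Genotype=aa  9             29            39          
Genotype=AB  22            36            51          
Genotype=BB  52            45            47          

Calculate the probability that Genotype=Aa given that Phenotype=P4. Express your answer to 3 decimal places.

0.147

Total with Phenotype=P4: 19 + 29 + 36 + 45 = 129.
P(Genotype=Aa | Phenotype=P4) = 19/129 = 0.147.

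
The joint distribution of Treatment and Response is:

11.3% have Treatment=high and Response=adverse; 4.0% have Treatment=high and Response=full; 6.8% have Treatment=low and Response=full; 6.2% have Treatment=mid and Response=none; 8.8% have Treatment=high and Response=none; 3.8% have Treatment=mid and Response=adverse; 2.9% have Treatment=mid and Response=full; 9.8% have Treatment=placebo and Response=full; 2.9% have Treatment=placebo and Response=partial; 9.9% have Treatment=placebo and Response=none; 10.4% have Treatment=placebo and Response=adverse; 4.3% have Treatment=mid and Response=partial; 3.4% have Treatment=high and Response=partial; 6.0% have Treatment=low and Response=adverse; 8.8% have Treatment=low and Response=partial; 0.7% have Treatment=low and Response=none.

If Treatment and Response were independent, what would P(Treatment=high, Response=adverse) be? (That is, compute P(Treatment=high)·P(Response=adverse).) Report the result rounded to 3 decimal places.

0.087

P(Treatment=high) = 0.088 + 0.034 + 0.040 + 0.113 = 0.275.
P(Response=adverse) = 0.104 + 0.060 + 0.038 + 0.113 = 0.315.
Product: 0.275 × 0.315 = 0.087.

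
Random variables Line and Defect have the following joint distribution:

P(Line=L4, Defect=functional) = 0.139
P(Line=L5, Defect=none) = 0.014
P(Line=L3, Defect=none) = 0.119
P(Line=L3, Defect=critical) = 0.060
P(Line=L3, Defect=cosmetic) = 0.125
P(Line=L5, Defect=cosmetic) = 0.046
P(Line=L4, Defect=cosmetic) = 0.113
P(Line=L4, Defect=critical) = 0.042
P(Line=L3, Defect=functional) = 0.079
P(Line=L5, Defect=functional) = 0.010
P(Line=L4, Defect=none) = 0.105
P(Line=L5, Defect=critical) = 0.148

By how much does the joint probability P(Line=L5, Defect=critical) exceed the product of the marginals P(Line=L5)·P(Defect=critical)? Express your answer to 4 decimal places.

P(Line=L5) = 0.014 + 0.046 + 0.010 + 0.148 = 0.218.
P(Defect=critical) = 0.060 + 0.042 + 0.148 = 0.250.
P(Line=L5, Defect=critical) − P(Line=L5)P(Defect=critical) = 0.148 − 0.218×0.250 = 0.0935.

0.0935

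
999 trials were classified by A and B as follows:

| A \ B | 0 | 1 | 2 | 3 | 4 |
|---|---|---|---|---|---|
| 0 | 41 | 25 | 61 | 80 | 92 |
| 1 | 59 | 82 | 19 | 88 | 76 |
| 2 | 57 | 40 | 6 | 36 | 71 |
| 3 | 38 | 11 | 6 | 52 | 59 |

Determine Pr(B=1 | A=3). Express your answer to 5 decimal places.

Total with A=3: 38 + 11 + 6 + 52 + 59 = 166.
P(B=1 | A=3) = 11/166 = 0.06627.

0.06627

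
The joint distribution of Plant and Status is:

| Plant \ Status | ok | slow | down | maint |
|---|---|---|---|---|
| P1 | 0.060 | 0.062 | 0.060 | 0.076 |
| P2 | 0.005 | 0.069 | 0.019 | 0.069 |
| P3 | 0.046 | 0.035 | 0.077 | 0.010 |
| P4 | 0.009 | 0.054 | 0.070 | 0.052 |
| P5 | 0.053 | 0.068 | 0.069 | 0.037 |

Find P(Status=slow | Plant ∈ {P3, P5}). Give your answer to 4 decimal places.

P(Plant=P3) = 0.046 + 0.035 + 0.077 + 0.010 = 0.168.
P(Plant=P5) = 0.053 + 0.068 + 0.069 + 0.037 = 0.227.
P(Plant ∈ {P3, P5}) = 0.168 + 0.227 = 0.395; P(Status=slow, Plant ∈ {P3, P5}) = 0.035 + 0.068 = 0.103.
P(Status=slow | Plant ∈ {P3, P5}) = 0.103/0.395 = 0.2608.

0.2608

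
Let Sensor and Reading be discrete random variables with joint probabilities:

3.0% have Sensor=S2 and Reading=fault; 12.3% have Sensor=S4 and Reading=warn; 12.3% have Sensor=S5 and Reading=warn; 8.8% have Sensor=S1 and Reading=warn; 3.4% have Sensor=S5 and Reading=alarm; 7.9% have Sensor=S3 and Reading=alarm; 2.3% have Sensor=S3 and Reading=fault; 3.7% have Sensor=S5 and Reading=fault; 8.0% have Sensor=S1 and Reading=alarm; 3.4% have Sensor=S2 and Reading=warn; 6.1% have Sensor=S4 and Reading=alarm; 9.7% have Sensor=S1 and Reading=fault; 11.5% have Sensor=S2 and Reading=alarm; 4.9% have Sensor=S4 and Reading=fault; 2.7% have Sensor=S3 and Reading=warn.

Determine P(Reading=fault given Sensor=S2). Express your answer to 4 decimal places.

0.1676

P(Sensor=S2) = 0.034 + 0.115 + 0.030 = 0.179.
P(Reading=fault | Sensor=S2) = 0.030/0.179 = 0.1676.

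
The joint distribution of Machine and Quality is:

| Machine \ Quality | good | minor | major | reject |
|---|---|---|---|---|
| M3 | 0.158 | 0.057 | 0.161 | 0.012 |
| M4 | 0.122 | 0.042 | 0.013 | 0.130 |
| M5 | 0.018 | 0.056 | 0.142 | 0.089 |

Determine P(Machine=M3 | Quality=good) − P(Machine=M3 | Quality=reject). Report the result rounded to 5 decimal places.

0.47825

P(Quality=good) = 0.158 + 0.122 + 0.018 = 0.298; P(Machine=M3 | Quality=good) = 0.158/0.298 = 0.530201.
P(Quality=reject) = 0.012 + 0.130 + 0.089 = 0.231; P(Machine=M3 | Quality=reject) = 0.012/0.231 = 0.051948.
Difference = 0.47825.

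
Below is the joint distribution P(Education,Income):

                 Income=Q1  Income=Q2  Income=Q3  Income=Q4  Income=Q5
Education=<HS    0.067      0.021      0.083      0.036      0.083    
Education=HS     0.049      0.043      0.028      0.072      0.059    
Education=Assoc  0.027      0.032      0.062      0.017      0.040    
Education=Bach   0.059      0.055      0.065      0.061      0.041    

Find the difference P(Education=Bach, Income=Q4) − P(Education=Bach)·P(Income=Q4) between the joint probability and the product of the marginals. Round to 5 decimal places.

0.00873

P(Education=Bach) = 0.059 + 0.055 + 0.065 + 0.061 + 0.041 = 0.281.
P(Income=Q4) = 0.036 + 0.072 + 0.017 + 0.061 = 0.186.
P(Education=Bach, Income=Q4) − P(Education=Bach)P(Income=Q4) = 0.061 − 0.281×0.186 = 0.00873.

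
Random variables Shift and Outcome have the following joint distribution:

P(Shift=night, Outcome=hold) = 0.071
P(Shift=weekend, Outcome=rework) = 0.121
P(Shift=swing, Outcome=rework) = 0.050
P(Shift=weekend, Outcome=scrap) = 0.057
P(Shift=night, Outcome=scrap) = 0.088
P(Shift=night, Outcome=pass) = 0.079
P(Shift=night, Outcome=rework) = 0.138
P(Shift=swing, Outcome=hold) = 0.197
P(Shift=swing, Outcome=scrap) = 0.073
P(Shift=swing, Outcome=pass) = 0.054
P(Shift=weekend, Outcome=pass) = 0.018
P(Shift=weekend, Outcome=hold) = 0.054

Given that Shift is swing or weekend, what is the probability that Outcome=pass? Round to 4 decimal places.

P(Shift=swing) = 0.054 + 0.050 + 0.073 + 0.197 = 0.374.
P(Shift=weekend) = 0.018 + 0.121 + 0.057 + 0.054 = 0.250.
P(Shift ∈ {swing, weekend}) = 0.374 + 0.250 = 0.624; P(Outcome=pass, Shift ∈ {swing, weekend}) = 0.054 + 0.018 = 0.072.
P(Outcome=pass | Shift ∈ {swing, weekend}) = 0.072/0.624 = 0.1154.

0.1154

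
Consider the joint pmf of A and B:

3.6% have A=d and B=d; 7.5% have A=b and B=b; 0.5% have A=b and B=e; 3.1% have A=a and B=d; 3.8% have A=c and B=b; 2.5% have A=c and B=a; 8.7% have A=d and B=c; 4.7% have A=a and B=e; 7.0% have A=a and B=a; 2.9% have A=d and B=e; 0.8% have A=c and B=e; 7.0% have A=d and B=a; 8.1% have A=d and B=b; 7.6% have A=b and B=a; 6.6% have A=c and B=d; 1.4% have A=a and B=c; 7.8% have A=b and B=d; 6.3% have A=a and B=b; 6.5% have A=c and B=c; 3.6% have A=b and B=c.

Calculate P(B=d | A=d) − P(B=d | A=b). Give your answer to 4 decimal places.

-0.1701

P(A=d) = 0.070 + 0.081 + 0.087 + 0.036 + 0.029 = 0.303; P(B=d | A=d) = 0.036/0.303 = 0.11881.
P(A=b) = 0.076 + 0.075 + 0.036 + 0.078 + 0.005 = 0.270; P(B=d | A=b) = 0.078/0.270 = 0.28889.
Difference = -0.1701.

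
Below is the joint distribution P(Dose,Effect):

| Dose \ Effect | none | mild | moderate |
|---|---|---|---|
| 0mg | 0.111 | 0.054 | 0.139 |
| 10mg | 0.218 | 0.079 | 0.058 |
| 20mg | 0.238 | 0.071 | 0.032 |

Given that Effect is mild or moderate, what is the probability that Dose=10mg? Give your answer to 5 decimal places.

P(Effect=mild) = 0.054 + 0.079 + 0.071 = 0.204.
P(Effect=moderate) = 0.139 + 0.058 + 0.032 = 0.229.
P(Effect ∈ {mild, moderate}) = 0.204 + 0.229 = 0.433; P(Dose=10mg, Effect ∈ {mild, moderate}) = 0.079 + 0.058 = 0.137.
P(Dose=10mg | Effect ∈ {mild, moderate}) = 0.137/0.433 = 0.31640.

0.31640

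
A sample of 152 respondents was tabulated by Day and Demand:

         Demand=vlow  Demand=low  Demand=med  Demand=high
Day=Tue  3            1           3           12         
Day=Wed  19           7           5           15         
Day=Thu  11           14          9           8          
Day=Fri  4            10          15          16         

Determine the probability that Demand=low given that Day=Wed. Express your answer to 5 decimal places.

Total with Day=Wed: 19 + 7 + 5 + 15 = 46.
P(Demand=low | Day=Wed) = 7/46 = 0.15217.

0.15217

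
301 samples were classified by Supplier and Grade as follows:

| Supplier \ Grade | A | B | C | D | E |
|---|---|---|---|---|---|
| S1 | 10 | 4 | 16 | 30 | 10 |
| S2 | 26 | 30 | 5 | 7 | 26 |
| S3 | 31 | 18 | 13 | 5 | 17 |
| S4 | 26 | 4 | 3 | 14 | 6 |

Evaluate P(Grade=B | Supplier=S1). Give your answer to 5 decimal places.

0.05714

Total with Supplier=S1: 10 + 4 + 16 + 30 + 10 = 70.
P(Grade=B | Supplier=S1) = 4/70 = 0.05714.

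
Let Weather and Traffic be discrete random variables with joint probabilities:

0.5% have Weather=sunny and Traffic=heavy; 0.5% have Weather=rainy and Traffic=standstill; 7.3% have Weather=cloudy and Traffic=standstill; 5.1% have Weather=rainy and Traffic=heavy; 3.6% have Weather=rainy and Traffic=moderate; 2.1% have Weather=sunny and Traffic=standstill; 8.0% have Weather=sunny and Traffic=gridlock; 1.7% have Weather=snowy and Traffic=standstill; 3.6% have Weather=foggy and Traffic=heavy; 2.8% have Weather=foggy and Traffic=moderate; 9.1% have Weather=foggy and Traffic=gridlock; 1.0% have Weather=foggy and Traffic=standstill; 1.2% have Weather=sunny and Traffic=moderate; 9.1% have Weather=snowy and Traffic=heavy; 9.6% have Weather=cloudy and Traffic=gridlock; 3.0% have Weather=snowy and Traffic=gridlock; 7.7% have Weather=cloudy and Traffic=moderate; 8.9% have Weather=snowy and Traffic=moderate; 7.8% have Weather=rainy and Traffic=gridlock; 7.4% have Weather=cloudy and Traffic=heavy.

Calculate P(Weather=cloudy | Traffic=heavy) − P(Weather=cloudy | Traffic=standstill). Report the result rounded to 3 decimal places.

-0.291

P(Traffic=heavy) = 0.005 + 0.074 + 0.051 + 0.091 + 0.036 = 0.257; P(Weather=cloudy | Traffic=heavy) = 0.074/0.257 = 0.2879.
P(Traffic=standstill) = 0.021 + 0.073 + 0.005 + 0.017 + 0.010 = 0.126; P(Weather=cloudy | Traffic=standstill) = 0.073/0.126 = 0.5794.
Difference = -0.291.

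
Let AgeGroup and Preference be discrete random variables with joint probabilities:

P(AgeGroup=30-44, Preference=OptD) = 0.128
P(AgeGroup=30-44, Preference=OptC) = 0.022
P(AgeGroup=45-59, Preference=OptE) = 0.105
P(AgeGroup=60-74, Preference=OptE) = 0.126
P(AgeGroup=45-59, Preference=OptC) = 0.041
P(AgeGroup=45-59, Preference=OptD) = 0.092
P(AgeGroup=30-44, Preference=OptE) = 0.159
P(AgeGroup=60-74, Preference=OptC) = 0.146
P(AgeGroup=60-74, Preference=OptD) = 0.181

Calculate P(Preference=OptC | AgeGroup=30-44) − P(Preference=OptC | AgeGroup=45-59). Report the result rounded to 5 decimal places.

P(AgeGroup=30-44) = 0.022 + 0.128 + 0.159 = 0.309; P(Preference=OptC | AgeGroup=30-44) = 0.022/0.309 = 0.071197.
P(AgeGroup=45-59) = 0.041 + 0.092 + 0.105 = 0.238; P(Preference=OptC | AgeGroup=45-59) = 0.041/0.238 = 0.172269.
Difference = -0.10107.

-0.10107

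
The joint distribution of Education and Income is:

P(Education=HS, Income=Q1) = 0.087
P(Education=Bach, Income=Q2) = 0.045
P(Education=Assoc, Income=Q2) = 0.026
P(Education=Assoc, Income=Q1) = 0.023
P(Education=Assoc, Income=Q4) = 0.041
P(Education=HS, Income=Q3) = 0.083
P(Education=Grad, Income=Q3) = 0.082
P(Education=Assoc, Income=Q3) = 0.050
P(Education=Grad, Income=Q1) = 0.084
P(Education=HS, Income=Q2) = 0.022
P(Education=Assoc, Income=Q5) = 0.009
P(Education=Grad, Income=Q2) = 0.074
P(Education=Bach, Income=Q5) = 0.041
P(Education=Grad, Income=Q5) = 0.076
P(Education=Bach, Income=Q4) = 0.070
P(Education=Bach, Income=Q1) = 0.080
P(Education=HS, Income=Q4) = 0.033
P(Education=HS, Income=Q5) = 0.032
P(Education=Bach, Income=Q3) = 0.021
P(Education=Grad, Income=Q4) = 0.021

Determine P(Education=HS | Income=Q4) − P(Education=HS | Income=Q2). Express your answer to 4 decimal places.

P(Income=Q4) = 0.033 + 0.041 + 0.070 + 0.021 = 0.165; P(Education=HS | Income=Q4) = 0.033/0.165 = 0.20000.
P(Income=Q2) = 0.022 + 0.026 + 0.045 + 0.074 = 0.167; P(Education=HS | Income=Q2) = 0.022/0.167 = 0.13174.
Difference = 0.0683.

0.0683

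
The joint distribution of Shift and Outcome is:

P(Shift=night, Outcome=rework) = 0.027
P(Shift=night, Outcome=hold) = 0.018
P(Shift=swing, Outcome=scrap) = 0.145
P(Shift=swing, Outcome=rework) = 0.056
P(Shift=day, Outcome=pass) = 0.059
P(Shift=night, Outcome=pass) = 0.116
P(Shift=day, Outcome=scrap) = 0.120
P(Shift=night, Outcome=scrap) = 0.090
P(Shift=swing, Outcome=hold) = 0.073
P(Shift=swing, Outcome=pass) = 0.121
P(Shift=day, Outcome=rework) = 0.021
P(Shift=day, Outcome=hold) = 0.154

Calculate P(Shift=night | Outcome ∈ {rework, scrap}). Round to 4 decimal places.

0.2549

P(Outcome=rework) = 0.021 + 0.056 + 0.027 = 0.104.
P(Outcome=scrap) = 0.120 + 0.145 + 0.090 = 0.355.
P(Outcome ∈ {rework, scrap}) = 0.104 + 0.355 = 0.459; P(Shift=night, Outcome ∈ {rework, scrap}) = 0.027 + 0.090 = 0.117.
P(Shift=night | Outcome ∈ {rework, scrap}) = 0.117/0.459 = 0.2549.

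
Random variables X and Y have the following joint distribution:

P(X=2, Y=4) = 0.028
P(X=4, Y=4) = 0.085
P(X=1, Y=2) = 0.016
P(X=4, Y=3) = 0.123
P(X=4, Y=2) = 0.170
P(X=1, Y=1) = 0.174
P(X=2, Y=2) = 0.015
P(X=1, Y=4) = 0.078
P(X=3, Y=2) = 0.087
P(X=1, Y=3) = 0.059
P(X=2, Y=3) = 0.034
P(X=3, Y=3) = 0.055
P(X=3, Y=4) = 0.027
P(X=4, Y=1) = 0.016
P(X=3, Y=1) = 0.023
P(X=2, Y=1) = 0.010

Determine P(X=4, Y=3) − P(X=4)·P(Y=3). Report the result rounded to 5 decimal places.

P(X=4) = 0.016 + 0.170 + 0.123 + 0.085 = 0.394.
P(Y=3) = 0.059 + 0.034 + 0.055 + 0.123 = 0.271.
P(X=4, Y=3) − P(X=4)P(Y=3) = 0.123 − 0.394×0.271 = 0.01623.

0.01623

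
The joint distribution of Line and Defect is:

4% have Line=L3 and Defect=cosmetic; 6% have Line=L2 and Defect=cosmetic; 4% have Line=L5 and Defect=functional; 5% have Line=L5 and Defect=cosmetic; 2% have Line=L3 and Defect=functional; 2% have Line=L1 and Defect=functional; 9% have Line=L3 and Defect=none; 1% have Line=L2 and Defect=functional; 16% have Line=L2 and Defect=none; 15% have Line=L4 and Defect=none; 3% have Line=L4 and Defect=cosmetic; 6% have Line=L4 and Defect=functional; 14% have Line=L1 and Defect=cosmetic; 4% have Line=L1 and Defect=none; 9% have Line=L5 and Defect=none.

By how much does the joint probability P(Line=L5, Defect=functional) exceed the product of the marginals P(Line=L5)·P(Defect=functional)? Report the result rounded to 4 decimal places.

P(Line=L5) = 0.09 + 0.05 + 0.04 = 0.18.
P(Defect=functional) = 0.02 + 0.01 + 0.02 + 0.06 + 0.04 = 0.15.
P(Line=L5, Defect=functional) − P(Line=L5)P(Defect=functional) = 0.04 − 0.18×0.15 = 0.0130.

0.0130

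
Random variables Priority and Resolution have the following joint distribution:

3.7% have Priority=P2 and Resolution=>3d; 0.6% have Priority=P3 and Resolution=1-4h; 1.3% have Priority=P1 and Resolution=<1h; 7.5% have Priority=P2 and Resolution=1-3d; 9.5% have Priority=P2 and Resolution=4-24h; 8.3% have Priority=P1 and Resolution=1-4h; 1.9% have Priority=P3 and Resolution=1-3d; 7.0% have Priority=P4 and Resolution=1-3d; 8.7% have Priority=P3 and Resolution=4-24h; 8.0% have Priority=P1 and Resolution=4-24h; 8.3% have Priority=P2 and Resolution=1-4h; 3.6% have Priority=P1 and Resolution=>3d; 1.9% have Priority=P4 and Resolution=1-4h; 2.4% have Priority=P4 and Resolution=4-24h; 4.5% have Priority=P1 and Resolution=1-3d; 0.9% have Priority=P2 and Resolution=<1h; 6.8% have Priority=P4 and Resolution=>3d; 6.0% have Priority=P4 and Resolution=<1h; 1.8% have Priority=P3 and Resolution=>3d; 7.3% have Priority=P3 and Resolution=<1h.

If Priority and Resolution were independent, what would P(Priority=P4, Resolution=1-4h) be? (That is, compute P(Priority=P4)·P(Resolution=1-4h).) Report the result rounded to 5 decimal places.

0.04603

P(Priority=P4) = 0.060 + 0.019 + 0.024 + 0.070 + 0.068 = 0.241.
P(Resolution=1-4h) = 0.083 + 0.083 + 0.006 + 0.019 = 0.191.
Product: 0.241 × 0.191 = 0.04603.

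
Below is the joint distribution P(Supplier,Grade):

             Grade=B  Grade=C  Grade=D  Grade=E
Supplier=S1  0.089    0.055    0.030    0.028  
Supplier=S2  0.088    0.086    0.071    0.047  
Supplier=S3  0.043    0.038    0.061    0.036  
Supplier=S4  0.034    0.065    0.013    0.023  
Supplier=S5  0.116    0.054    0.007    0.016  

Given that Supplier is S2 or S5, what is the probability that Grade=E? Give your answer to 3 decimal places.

P(Supplier=S2) = 0.088 + 0.086 + 0.071 + 0.047 = 0.292.
P(Supplier=S5) = 0.116 + 0.054 + 0.007 + 0.016 = 0.193.
P(Supplier ∈ {S2, S5}) = 0.292 + 0.193 = 0.485; P(Grade=E, Supplier ∈ {S2, S5}) = 0.047 + 0.016 = 0.063.
P(Grade=E | Supplier ∈ {S2, S5}) = 0.063/0.485 = 0.130.

0.130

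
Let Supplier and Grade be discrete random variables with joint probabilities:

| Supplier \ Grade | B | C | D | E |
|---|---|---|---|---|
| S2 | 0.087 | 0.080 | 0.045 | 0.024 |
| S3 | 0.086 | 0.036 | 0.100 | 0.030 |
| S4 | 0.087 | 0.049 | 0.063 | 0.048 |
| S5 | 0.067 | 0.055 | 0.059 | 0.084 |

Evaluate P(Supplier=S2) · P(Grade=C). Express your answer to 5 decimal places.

P(Supplier=S2) = 0.087 + 0.080 + 0.045 + 0.024 = 0.236.
P(Grade=C) = 0.080 + 0.036 + 0.049 + 0.055 = 0.220.
Product: 0.236 × 0.220 = 0.05192.

0.05192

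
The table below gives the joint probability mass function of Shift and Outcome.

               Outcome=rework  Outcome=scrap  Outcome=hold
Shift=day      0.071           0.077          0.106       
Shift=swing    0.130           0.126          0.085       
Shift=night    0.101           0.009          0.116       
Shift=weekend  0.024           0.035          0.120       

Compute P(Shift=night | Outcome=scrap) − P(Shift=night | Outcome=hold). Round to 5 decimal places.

-0.23523

P(Outcome=scrap) = 0.077 + 0.126 + 0.009 + 0.035 = 0.247; P(Shift=night | Outcome=scrap) = 0.009/0.247 = 0.036437.
P(Outcome=hold) = 0.106 + 0.085 + 0.116 + 0.120 = 0.427; P(Shift=night | Outcome=hold) = 0.116/0.427 = 0.271663.
Difference = -0.23523.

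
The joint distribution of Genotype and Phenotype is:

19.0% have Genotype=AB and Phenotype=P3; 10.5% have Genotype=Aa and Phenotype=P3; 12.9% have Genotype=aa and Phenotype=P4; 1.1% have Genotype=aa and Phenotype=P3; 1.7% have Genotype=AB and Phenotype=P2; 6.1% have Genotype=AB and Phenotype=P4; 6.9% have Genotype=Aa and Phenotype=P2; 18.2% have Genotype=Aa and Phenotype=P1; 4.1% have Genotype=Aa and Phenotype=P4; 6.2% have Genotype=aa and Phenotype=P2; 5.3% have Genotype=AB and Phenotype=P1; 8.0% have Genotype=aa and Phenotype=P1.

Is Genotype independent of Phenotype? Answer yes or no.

P(Genotype=AB) = 0.321 and P(Phenotype=P3) = 0.306, so their product is 0.09823, but P(Genotype=AB, Phenotype=P3) = 0.190. Since these differ, Genotype and Phenotype are not independent.

no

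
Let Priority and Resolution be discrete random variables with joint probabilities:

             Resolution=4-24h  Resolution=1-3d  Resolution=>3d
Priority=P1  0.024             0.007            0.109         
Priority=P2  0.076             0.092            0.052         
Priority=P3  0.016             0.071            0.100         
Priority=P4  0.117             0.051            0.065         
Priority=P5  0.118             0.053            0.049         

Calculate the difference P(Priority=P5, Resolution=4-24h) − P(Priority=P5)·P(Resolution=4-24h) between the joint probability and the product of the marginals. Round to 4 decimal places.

0.0408

P(Priority=P5) = 0.118 + 0.053 + 0.049 = 0.220.
P(Resolution=4-24h) = 0.024 + 0.076 + 0.016 + 0.117 + 0.118 = 0.351.
P(Priority=P5, Resolution=4-24h) − P(Priority=P5)P(Resolution=4-24h) = 0.118 − 0.220×0.351 = 0.0408.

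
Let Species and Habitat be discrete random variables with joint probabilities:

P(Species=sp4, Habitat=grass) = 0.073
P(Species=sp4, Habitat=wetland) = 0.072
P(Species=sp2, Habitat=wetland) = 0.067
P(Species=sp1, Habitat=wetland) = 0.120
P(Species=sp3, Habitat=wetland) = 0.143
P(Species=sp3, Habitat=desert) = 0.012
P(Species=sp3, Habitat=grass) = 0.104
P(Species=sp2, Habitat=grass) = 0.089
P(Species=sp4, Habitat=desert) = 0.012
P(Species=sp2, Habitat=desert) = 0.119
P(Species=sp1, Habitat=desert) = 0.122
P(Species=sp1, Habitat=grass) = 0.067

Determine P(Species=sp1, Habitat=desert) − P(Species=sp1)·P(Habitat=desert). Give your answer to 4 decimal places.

0.0401

P(Species=sp1) = 0.067 + 0.120 + 0.122 = 0.309.
P(Habitat=desert) = 0.122 + 0.119 + 0.012 + 0.012 = 0.265.
P(Species=sp1, Habitat=desert) − P(Species=sp1)P(Habitat=desert) = 0.122 − 0.309×0.265 = 0.0401.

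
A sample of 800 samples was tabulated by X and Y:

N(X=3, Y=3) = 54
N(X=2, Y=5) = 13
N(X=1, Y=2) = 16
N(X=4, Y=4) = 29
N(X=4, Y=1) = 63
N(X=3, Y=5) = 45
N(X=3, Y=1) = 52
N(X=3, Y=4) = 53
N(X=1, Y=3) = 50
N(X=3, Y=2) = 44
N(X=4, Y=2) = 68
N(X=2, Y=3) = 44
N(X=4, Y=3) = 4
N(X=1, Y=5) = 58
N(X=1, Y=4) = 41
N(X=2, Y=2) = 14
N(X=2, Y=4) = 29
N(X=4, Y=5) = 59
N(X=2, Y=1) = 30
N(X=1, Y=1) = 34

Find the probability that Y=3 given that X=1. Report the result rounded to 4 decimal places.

Total with X=1: 34 + 16 + 50 + 41 + 58 = 199.
P(Y=3 | X=1) = 50/199 = 0.2513.

0.2513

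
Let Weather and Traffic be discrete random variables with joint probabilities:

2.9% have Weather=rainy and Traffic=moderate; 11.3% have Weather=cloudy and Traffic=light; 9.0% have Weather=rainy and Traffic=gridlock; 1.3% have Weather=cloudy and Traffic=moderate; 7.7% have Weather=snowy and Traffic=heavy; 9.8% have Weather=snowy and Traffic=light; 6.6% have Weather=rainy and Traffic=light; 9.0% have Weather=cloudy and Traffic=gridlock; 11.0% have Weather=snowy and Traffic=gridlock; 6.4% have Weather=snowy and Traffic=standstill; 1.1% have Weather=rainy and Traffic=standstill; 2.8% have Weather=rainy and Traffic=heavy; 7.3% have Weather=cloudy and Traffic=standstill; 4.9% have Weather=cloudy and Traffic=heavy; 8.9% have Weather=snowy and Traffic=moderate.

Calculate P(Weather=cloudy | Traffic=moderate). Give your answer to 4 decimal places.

0.0992

P(Traffic=moderate) = 0.013 + 0.029 + 0.089 = 0.131.
P(Weather=cloudy | Traffic=moderate) = 0.013/0.131 = 0.0992.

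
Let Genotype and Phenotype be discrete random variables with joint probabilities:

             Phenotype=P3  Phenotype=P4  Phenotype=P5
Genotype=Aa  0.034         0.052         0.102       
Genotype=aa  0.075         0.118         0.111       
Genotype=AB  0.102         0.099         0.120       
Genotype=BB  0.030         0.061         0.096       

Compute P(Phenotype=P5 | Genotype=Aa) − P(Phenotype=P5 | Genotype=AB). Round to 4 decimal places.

P(Genotype=Aa) = 0.034 + 0.052 + 0.102 = 0.188; P(Phenotype=P5 | Genotype=Aa) = 0.102/0.188 = 0.54255.
P(Genotype=AB) = 0.102 + 0.099 + 0.120 = 0.321; P(Phenotype=P5 | Genotype=AB) = 0.120/0.321 = 0.37383.
Difference = 0.1687.

0.1687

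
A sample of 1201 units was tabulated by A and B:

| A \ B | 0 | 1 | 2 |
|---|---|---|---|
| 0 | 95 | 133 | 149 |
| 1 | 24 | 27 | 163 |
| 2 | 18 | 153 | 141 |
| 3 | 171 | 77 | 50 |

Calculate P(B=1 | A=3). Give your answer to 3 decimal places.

0.258

Total with A=3: 171 + 77 + 50 = 298.
P(B=1 | A=3) = 77/298 = 0.258.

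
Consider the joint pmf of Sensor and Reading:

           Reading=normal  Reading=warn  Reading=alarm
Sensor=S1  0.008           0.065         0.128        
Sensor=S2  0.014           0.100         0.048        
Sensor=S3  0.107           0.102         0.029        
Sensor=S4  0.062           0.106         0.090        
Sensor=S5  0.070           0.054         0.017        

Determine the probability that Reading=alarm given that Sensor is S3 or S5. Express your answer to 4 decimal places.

P(Sensor=S3) = 0.107 + 0.102 + 0.029 = 0.238.
P(Sensor=S5) = 0.070 + 0.054 + 0.017 = 0.141.
P(Sensor ∈ {S3, S5}) = 0.238 + 0.141 = 0.379; P(Reading=alarm, Sensor ∈ {S3, S5}) = 0.029 + 0.017 = 0.046.
P(Reading=alarm | Sensor ∈ {S3, S5}) = 0.046/0.379 = 0.1214.

0.1214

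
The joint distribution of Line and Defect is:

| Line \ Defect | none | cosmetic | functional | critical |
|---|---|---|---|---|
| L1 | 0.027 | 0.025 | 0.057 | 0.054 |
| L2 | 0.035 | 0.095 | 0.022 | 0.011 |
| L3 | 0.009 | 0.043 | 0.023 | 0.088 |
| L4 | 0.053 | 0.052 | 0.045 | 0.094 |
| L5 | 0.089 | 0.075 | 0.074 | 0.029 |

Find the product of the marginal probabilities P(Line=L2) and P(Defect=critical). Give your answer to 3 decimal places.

P(Line=L2) = 0.035 + 0.095 + 0.022 + 0.011 = 0.163.
P(Defect=critical) = 0.054 + 0.011 + 0.088 + 0.094 + 0.029 = 0.276.
Product: 0.163 × 0.276 = 0.045.

0.045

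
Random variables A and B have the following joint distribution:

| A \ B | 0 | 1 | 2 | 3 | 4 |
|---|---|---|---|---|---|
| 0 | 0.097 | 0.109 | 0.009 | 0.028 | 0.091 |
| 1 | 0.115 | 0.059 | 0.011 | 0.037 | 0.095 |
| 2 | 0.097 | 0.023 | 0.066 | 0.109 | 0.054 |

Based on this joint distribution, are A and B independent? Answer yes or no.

P(A=2) = 0.349 and P(B=3) = 0.174, so their product is 0.06073, but P(A=2, B=3) = 0.109. Since these differ, A and B are not independent.

no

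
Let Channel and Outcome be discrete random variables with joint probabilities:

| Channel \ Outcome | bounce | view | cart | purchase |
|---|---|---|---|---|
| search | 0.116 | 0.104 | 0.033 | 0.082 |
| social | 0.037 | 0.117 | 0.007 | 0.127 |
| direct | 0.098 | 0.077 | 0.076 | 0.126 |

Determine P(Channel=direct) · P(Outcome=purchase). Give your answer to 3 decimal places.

0.126

P(Channel=direct) = 0.098 + 0.077 + 0.076 + 0.126 = 0.377.
P(Outcome=purchase) = 0.082 + 0.127 + 0.126 = 0.335.
Product: 0.377 × 0.335 = 0.126.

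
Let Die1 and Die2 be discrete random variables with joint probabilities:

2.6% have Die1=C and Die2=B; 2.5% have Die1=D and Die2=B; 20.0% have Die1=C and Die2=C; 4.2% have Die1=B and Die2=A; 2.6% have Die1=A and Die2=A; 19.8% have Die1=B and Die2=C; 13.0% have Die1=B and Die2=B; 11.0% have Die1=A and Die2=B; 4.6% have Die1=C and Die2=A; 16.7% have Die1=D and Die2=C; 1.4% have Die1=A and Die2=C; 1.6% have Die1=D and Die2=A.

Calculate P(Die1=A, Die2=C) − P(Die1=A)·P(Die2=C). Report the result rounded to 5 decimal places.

-0.07285

P(Die1=A) = 0.026 + 0.110 + 0.014 = 0.150.
P(Die2=C) = 0.014 + 0.198 + 0.200 + 0.167 = 0.579.
P(Die1=A, Die2=C) − P(Die1=A)P(Die2=C) = 0.014 − 0.150×0.579 = -0.07285.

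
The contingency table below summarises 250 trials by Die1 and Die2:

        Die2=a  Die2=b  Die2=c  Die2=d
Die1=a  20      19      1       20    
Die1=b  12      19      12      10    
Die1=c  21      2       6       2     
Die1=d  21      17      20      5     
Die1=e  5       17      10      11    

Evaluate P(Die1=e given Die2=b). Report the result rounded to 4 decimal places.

Total with Die2=b: 19 + 19 + 2 + 17 + 17 = 74.
P(Die1=e | Die2=b) = 17/74 = 0.2297.

0.2297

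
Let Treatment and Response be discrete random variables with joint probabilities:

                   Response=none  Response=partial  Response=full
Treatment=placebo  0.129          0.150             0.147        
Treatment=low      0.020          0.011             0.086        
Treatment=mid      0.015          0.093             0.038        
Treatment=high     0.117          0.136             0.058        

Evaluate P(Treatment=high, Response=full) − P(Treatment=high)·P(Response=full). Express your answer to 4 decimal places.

-0.0443

P(Treatment=high) = 0.117 + 0.136 + 0.058 = 0.311.
P(Response=full) = 0.147 + 0.086 + 0.038 + 0.058 = 0.329.
P(Treatment=high, Response=full) − P(Treatment=high)P(Response=full) = 0.058 − 0.311×0.329 = -0.0443.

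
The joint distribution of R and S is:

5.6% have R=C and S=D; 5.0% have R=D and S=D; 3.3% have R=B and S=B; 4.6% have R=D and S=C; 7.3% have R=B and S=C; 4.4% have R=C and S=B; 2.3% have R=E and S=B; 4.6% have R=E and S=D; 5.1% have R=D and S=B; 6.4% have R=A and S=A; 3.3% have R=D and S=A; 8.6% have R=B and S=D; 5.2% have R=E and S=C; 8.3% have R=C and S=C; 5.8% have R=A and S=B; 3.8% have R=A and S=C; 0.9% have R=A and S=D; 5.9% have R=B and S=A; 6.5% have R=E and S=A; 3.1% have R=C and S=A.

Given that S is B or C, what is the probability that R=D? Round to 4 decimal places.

P(S=B) = 0.058 + 0.033 + 0.044 + 0.051 + 0.023 = 0.209.
P(S=C) = 0.038 + 0.073 + 0.083 + 0.046 + 0.052 = 0.292.
P(S ∈ {B, C}) = 0.209 + 0.292 = 0.501; P(R=D, S ∈ {B, C}) = 0.051 + 0.046 = 0.097.
P(R=D | S ∈ {B, C}) = 0.097/0.501 = 0.1936.

0.1936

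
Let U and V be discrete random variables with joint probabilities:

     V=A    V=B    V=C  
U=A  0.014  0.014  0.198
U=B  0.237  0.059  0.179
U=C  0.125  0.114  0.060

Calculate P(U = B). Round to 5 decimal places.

0.47500

P(U=B) = 0.237 + 0.059 + 0.179 = 0.475.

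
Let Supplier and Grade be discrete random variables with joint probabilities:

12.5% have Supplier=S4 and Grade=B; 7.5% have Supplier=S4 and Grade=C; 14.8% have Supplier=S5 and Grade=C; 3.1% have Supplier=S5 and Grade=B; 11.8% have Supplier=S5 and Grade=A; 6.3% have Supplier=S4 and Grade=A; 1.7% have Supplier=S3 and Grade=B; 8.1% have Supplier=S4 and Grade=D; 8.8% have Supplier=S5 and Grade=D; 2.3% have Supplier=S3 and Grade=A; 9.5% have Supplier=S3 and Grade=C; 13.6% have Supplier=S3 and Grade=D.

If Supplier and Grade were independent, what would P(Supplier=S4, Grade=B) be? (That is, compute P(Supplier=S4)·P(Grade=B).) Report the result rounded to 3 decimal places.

P(Supplier=S4) = 0.063 + 0.125 + 0.075 + 0.081 = 0.344.
P(Grade=B) = 0.017 + 0.125 + 0.031 = 0.173.
Product: 0.344 × 0.173 = 0.060.

0.060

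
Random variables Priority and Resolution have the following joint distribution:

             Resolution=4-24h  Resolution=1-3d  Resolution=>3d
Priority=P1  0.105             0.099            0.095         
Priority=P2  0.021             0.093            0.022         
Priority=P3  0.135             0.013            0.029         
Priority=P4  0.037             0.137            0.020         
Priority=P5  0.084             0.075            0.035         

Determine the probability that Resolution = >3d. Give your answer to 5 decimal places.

0.20100

P(Resolution=>3d) = 0.095 + 0.022 + 0.029 + 0.020 + 0.035 = 0.201.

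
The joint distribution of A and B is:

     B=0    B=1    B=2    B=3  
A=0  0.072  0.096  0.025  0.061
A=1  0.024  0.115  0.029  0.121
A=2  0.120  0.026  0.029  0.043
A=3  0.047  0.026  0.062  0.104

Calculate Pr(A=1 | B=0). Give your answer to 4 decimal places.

0.0913

P(B=0) = 0.072 + 0.024 + 0.120 + 0.047 = 0.263.
P(A=1 | B=0) = 0.024/0.263 = 0.0913.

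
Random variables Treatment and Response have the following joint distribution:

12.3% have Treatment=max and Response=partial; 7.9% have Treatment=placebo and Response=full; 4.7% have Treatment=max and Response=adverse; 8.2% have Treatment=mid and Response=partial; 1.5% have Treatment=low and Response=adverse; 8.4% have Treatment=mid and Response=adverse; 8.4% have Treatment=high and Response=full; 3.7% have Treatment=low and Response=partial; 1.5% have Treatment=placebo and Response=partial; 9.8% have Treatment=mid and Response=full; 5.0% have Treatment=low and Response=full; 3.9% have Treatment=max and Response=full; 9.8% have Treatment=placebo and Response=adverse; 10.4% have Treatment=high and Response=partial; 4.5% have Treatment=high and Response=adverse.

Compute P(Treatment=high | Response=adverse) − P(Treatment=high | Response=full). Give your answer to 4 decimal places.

-0.0843

P(Response=adverse) = 0.098 + 0.015 + 0.084 + 0.045 + 0.047 = 0.289; P(Treatment=high | Response=adverse) = 0.045/0.289 = 0.15571.
P(Response=full) = 0.079 + 0.050 + 0.098 + 0.084 + 0.039 = 0.350; P(Treatment=high | Response=full) = 0.084/0.350 = 0.24000.
Difference = -0.0843.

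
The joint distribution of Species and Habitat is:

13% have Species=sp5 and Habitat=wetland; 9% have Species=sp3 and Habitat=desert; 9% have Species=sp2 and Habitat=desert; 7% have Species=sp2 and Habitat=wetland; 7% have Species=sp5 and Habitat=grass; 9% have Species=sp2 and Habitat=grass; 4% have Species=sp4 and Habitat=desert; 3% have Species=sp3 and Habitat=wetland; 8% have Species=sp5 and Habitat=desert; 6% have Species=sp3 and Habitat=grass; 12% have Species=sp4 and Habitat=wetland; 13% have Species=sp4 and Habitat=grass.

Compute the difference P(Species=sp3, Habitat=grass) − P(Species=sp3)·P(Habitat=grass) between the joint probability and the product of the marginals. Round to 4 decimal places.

-0.0030

P(Species=sp3) = 0.06 + 0.03 + 0.09 = 0.18.
P(Habitat=grass) = 0.09 + 0.06 + 0.13 + 0.07 = 0.35.
P(Species=sp3, Habitat=grass) − P(Species=sp3)P(Habitat=grass) = 0.06 − 0.18×0.35 = -0.0030.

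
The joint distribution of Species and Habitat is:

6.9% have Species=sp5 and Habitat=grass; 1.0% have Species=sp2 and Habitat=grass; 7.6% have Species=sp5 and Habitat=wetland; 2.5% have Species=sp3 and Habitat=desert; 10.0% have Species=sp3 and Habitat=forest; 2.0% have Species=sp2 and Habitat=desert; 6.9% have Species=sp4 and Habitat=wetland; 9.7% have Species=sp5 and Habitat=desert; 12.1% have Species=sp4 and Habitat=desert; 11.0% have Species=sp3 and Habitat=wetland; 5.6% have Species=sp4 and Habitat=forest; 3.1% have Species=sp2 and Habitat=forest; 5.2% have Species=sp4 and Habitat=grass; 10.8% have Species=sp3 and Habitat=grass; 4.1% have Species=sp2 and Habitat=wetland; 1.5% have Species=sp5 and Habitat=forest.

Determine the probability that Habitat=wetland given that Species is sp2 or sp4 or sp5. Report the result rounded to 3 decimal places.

P(Species=sp2) = 0.031 + 0.010 + 0.041 + 0.020 = 0.102.
P(Species=sp4) = 0.056 + 0.052 + 0.069 + 0.121 = 0.298.
P(Species=sp5) = 0.015 + 0.069 + 0.076 + 0.097 = 0.257.
P(Species ∈ {sp2, sp4, sp5}) = 0.102 + 0.298 + 0.257 = 0.657; P(Habitat=wetland, Species ∈ {sp2, sp4, sp5}) = 0.041 + 0.069 + 0.076 = 0.186.
P(Habitat=wetland | Species ∈ {sp2, sp4, sp5}) = 0.186/0.657 = 0.283.

0.283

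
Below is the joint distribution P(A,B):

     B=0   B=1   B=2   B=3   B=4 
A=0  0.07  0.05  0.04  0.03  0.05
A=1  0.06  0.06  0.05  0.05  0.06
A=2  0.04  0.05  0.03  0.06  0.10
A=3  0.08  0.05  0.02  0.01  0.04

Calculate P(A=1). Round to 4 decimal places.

0.2800

P(A=1) = 0.06 + 0.06 + 0.05 + 0.05 + 0.06 = 0.28.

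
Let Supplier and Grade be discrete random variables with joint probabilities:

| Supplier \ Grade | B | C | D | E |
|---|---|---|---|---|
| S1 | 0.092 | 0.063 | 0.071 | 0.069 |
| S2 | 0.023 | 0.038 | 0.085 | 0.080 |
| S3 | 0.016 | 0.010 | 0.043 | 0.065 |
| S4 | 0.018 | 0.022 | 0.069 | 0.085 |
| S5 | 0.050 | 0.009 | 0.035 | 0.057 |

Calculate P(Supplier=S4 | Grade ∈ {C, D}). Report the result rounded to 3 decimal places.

0.204

P(Grade=C) = 0.063 + 0.038 + 0.010 + 0.022 + 0.009 = 0.142.
P(Grade=D) = 0.071 + 0.085 + 0.043 + 0.069 + 0.035 = 0.303.
P(Grade ∈ {C, D}) = 0.142 + 0.303 = 0.445; P(Supplier=S4, Grade ∈ {C, D}) = 0.022 + 0.069 = 0.091.
P(Supplier=S4 | Grade ∈ {C, D}) = 0.091/0.445 = 0.204.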